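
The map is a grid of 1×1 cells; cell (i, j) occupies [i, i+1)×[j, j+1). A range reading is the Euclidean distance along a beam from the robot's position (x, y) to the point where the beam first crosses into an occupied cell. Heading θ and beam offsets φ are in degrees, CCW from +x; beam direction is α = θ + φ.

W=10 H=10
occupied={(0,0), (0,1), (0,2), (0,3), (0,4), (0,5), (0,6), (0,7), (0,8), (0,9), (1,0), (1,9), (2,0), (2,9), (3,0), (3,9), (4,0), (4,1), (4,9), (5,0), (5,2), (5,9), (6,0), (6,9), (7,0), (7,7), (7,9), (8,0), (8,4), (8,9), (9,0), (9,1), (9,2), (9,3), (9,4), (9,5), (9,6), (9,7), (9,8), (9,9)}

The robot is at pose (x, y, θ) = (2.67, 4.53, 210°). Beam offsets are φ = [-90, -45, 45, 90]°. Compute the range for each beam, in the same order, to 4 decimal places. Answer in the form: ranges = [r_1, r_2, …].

beam 1: φ=-90°, α=120°
  dir = (cos 120°, sin 120°) = (-0.5000, 0.8660); from cell (2,4)
  next x-line at t=1.3400, next y-line at t=0.5427; Δt_x=2.0000, Δt_y=1.1547
    y: enter (2,5) at t=0.5427
    x: enter (1,5) at t=1.3400
    y: enter (1,6) at t=1.6974
    y: enter (1,7) at t=2.8521
    x: enter (0,7) at t=3.3400 ← occupied
  → r_1 = 3.3400
beam 2: φ=-45°, α=165°
  dir = (cos 165°, sin 165°) = (-0.9659, 0.2588); from cell (2,4)
  next x-line at t=0.6936, next y-line at t=1.8159; Δt_x=1.0353, Δt_y=3.8637
    x: enter (1,4) at t=0.6936
    x: enter (0,4) at t=1.7289 ← occupied
  → r_2 = 1.7289
beam 3: φ=45°, α=255°
  dir = (cos 255°, sin 255°) = (-0.2588, -0.9659); from cell (2,4)
  next x-line at t=2.5887, next y-line at t=0.5487; Δt_x=3.8637, Δt_y=1.0353
    y: enter (2,3) at t=0.5487
    y: enter (2,2) at t=1.5840
    x: enter (1,2) at t=2.5887
    y: enter (1,1) at t=2.6192
    y: enter (1,0) at t=3.6545 ← occupied
  → r_3 = 3.6545
beam 4: φ=90°, α=300°
  dir = (cos 300°, sin 300°) = (0.5000, -0.8660); from cell (2,4)
  next x-line at t=0.6600, next y-line at t=0.6120; Δt_x=2.0000, Δt_y=1.1547
    y: enter (2,3) at t=0.6120
    x: enter (3,3) at t=0.6600
    y: enter (3,2) at t=1.7667
    x: enter (4,2) at t=2.6600
    y: enter (4,1) at t=2.9214 ← occupied
  → r_4 = 2.9214

ranges = [3.3400, 1.7289, 3.6545, 2.9214]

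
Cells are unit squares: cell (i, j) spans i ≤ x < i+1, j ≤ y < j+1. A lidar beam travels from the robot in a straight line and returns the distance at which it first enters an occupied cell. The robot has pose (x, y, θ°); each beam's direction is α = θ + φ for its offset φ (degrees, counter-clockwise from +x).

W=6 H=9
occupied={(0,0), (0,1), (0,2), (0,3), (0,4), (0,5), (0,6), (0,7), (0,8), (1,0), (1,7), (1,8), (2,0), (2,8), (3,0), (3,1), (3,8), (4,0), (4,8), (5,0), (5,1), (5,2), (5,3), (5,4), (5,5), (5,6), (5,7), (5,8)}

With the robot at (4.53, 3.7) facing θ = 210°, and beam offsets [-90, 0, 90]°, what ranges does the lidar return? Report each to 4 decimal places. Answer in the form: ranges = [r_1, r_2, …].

beam 1: φ=-90°, α=120°
  cosα=-0.5000 sinα=0.8660 | (4,3) | tMaxX 1.0600 tMaxY 0.3464 | tΔX 2.0000 tΔY 1.1547
    t=0.3464 [y] (4,4)
    t=1.0600 [x] (3,4)
    t=1.5011 [y] (3,5)
    t=2.6558 [y] (3,6)
    t=3.0600 [x] (2,6)
    t=3.8105 [y] (2,7)
    t=4.9652 [y] (2,8) — stop
  → r_1 = 4.9652
beam 2: φ=0°, α=210°
  cosα=-0.8660 sinα=-0.5000 | (4,3) | tMaxX 0.6120 tMaxY 1.4000 | tΔX 1.1547 tΔY 2.0000
    t=0.6120 [x] (3,3)
    t=1.4000 [y] (3,2)
    t=1.7667 [x] (2,2)
    t=2.9214 [x] (1,2)
    t=3.4000 [y] (1,1)
    t=4.0761 [x] (0,1) — stop
  → r_2 = 4.0761
beam 3: φ=90°, α=300°
  cosα=0.5000 sinα=-0.8660 | (4,3) | tMaxX 0.9400 tMaxY 0.8083 | tΔX 2.0000 tΔY 1.1547
    t=0.8083 [y] (4,2)
    t=0.9400 [x] (5,2) — stop
  → r_3 = 0.9400

ranges = [4.9652, 4.0761, 0.9400]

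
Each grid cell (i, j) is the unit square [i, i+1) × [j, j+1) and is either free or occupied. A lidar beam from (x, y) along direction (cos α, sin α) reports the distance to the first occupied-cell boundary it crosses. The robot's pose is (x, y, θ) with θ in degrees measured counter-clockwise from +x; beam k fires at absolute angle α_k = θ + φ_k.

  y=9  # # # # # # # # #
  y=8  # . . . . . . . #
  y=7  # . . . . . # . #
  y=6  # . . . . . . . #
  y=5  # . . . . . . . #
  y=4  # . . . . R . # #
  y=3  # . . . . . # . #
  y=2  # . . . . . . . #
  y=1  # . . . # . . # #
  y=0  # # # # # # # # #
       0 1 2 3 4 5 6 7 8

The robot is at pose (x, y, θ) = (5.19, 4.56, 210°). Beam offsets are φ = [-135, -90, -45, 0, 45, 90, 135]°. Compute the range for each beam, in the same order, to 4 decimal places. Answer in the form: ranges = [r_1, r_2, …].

ranges = [3.1296, 5.1269, 4.3378, 4.8382, 2.6503, 1.6200, 1.8738]

beam 1: φ=-135°, α=75°
  cosα=0.2588 sinα=0.9659 | (5,4) | tMaxX 3.1296 tMaxY 0.4555 | tΔX 3.8637 tΔY 1.0353
    t=0.4555 [y] (5,5)
    t=1.4908 [y] (5,6)
    t=2.5261 [y] (5,7)
    t=3.1296 [x] (6,7) — stop
  → r_1 = 3.1296
beam 2: φ=-90°, α=120°
  cosα=-0.5000 sinα=0.8660 | (5,4) | tMaxX 0.3800 tMaxY 0.5081 | tΔX 2.0000 tΔY 1.1547
    t=0.3800 [x] (4,4)
    t=0.5081 [y] (4,5)
    t=1.6628 [y] (4,6)
    t=2.3800 [x] (3,6)
    t=2.8175 [y] (3,7)
    t=3.9722 [y] (3,8)
    t=4.3800 [x] (2,8)
    t=5.1269 [y] (2,9) — stop
  → r_2 = 5.1269
beam 3: φ=-45°, α=165°
  cosα=-0.9659 sinα=0.2588 | (5,4) | tMaxX 0.1967 tMaxY 1.7000 | tΔX 1.0353 tΔY 3.8637
    t=0.1967 [x] (4,4)
    t=1.2320 [x] (3,4)
    t=1.7000 [y] (3,5)
    t=2.2673 [x] (2,5)
    t=3.3025 [x] (1,5)
    t=4.3378 [x] (0,5) — stop
  → r_3 = 4.3378
beam 4: φ=0°, α=210°
  cosα=-0.8660 sinα=-0.5000 | (5,4) | tMaxX 0.2194 tMaxY 1.1200 | tΔX 1.1547 tΔY 2.0000
    t=0.2194 [x] (4,4)
    t=1.1200 [y] (4,3)
    t=1.3741 [x] (3,3)
    t=2.5288 [x] (2,3)
    t=3.1200 [y] (2,2)
    t=3.6835 [x] (1,2)
    t=4.8382 [x] (0,2) — stop
  → r_4 = 4.8382
beam 5: φ=45°, α=255°
  cosα=-0.2588 sinα=-0.9659 | (5,4) | tMaxX 0.7341 tMaxY 0.5798 | tΔX 3.8637 tΔY 1.0353
    t=0.5798 [y] (5,3)
    t=0.7341 [x] (4,3)
    t=1.6150 [y] (4,2)
    t=2.6503 [y] (4,1) — stop
  → r_5 = 2.6503
beam 6: φ=90°, α=300°
  cosα=0.5000 sinα=-0.8660 | (5,4) | tMaxX 1.6200 tMaxY 0.6466 | tΔX 2.0000 tΔY 1.1547
    t=0.6466 [y] (5,3)
    t=1.6200 [x] (6,3) — stop
  → r_6 = 1.6200
beam 7: φ=135°, α=345°
  cosα=0.9659 sinα=-0.2588 | (5,4) | tMaxX 0.8386 tMaxY 2.1637 | tΔX 1.0353 tΔY 3.8637
    t=0.8386 [x] (6,4)
    t=1.8738 [x] (7,4) — stop
  → r_7 = 1.8738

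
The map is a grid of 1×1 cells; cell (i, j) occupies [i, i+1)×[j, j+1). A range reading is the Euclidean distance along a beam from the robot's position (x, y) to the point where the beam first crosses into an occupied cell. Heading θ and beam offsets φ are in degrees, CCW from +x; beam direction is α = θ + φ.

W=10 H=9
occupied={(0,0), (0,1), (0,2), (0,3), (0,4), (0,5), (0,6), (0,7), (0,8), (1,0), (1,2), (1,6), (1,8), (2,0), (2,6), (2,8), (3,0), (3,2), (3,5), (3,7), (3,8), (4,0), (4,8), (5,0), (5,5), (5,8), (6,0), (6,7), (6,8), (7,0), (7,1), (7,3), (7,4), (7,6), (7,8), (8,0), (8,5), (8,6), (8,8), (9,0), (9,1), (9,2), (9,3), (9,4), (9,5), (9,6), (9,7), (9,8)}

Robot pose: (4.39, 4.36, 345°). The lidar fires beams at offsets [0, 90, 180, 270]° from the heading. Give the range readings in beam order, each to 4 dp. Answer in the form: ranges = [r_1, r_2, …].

ranges = [2.7021, 3.7684, 3.5096, 1.5068]

beam 1: φ=0°, α=345°
  dir = (cos 345°, sin 345°) = (0.9659, -0.2588); from cell (4,4)
  next x-line at t=0.6315, next y-line at t=1.3909; Δt_x=1.0353, Δt_y=3.8637
    x: enter (5,4) at t=0.6315
    y: enter (5,3) at t=1.3909
    x: enter (6,3) at t=1.6668
    x: enter (7,3) at t=2.7021 ← occupied
  → r_1 = 2.7021
beam 2: φ=90°, α=75°
  dir = (cos 75°, sin 75°) = (0.2588, 0.9659); from cell (4,4)
  next x-line at t=2.3569, next y-line at t=0.6626; Δt_x=3.8637, Δt_y=1.0353
    y: enter (4,5) at t=0.6626
    y: enter (4,6) at t=1.6979
    x: enter (5,6) at t=2.3569
    y: enter (5,7) at t=2.7331
    y: enter (5,8) at t=3.7684 ← occupied
  → r_2 = 3.7684
beam 3: φ=180°, α=165°
  dir = (cos 165°, sin 165°) = (-0.9659, 0.2588); from cell (4,4)
  next x-line at t=0.4038, next y-line at t=2.4728; Δt_x=1.0353, Δt_y=3.8637
    x: enter (3,4) at t=0.4038
    x: enter (2,4) at t=1.4390
    y: enter (2,5) at t=2.4728
    x: enter (1,5) at t=2.4743
    x: enter (0,5) at t=3.5096 ← occupied
  → r_3 = 3.5096
beam 4: φ=270°, α=255°
  dir = (cos 255°, sin 255°) = (-0.2588, -0.9659); from cell (4,4)
  next x-line at t=1.5068, next y-line at t=0.3727; Δt_x=3.8637, Δt_y=1.0353
    y: enter (4,3) at t=0.3727
    y: enter (4,2) at t=1.4080
    x: enter (3,2) at t=1.5068 ← occupied
  → r_4 = 1.5068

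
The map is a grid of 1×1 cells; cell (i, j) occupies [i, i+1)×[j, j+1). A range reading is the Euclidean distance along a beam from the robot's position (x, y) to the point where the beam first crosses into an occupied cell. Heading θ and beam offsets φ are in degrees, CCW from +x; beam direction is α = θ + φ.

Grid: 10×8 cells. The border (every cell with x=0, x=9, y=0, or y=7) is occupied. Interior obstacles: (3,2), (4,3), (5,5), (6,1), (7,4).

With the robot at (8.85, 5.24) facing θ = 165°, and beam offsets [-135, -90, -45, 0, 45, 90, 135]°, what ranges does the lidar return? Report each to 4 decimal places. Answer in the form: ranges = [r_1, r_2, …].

ranges = [0.1732, 0.5796, 2.0323, 6.8001, 0.9815, 4.3896, 0.3000]

beam 1: φ=-135°, α=30°
  direction (0.8660, 0.5000); cell (8,5); t to first gridline: x 0.1732, y 1.5200 (then +1.1547 / +2.0000)
    (9,5) via x @ 0.1732  # hit
  → r_1 = 0.1732
beam 2: φ=-90°, α=75°
  direction (0.2588, 0.9659); cell (8,5); t to first gridline: x 0.5796, y 0.7868 (then +3.8637 / +1.0353)
    (9,5) via x @ 0.5796  # hit
  → r_2 = 0.5796
beam 3: φ=-45°, α=120°
  direction (-0.5000, 0.8660); cell (8,5); t to first gridline: x 1.7000, y 0.8776 (then +2.0000 / +1.1547)
    (8,6) via y @ 0.8776
    (7,6) via x @ 1.7000
    (7,7) via y @ 2.0323  # hit
  → r_3 = 2.0323
beam 4: φ=0°, α=165°
  direction (-0.9659, 0.2588); cell (8,5); t to first gridline: x 0.8800, y 2.9364 (then +1.0353 / +3.8637)
    (7,5) via x @ 0.8800
    (6,5) via x @ 1.9153
    (6,6) via y @ 2.9364
    (5,6) via x @ 2.9505
    (4,6) via x @ 3.9858
    (3,6) via x @ 5.0211
    (2,6) via x @ 6.0564
    (2,7) via y @ 6.8001  # hit
  → r_4 = 6.8001
beam 5: φ=45°, α=210°
  direction (-0.8660, -0.5000); cell (8,5); t to first gridline: x 0.9815, y 0.4800 (then +1.1547 / +2.0000)
    (8,4) via y @ 0.4800
    (7,4) via x @ 0.9815  # hit
  → r_5 = 0.9815
beam 6: φ=90°, α=255°
  direction (-0.2588, -0.9659); cell (8,5); t to first gridline: x 3.2841, y 0.2485 (then +3.8637 / +1.0353)
    (8,4) via y @ 0.2485
    (8,3) via y @ 1.2837
    (8,2) via y @ 2.3190
    (7,2) via x @ 3.2841
    (7,1) via y @ 3.3543
    (7,0) via y @ 4.3896  # hit
  → r_6 = 4.3896
beam 7: φ=135°, α=300°
  direction (0.5000, -0.8660); cell (8,5); t to first gridline: x 0.3000, y 0.2771 (then +2.0000 / +1.1547)
    (8,4) via y @ 0.2771
    (9,4) via x @ 0.3000  # hit
  → r_7 = 0.3000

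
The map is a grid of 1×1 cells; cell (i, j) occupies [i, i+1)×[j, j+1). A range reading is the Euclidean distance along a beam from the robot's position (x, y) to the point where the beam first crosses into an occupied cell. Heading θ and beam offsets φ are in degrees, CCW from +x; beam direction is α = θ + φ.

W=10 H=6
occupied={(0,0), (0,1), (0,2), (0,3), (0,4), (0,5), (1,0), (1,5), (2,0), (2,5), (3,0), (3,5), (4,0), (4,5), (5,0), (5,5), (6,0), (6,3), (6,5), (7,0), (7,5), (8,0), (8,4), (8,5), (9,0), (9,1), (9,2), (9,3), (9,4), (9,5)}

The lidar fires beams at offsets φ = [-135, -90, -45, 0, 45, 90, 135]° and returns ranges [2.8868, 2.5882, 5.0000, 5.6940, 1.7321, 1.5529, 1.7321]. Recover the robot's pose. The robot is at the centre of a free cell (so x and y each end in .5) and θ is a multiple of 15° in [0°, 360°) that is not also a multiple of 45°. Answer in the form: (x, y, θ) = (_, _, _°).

Candidates: 30 free-cell centres × 16 headings = 480 poses. Raycast each; keep the one whose scan matches to 4 dp.
  (2.5, 1.5, 330°): beam 1 = 1.5529 ≠ 2.8868 ✗
  (7.5, 2.5, 75°): beam 1 = 1.7321 ≠ 2.8868 ✗
  (3.5, 1.5, 255°): beam 1 = 4.0415 ≠ 2.8868 ✗
  (3.5, 1.5, 210°): beam 1 = 3.6235 ≠ 2.8868 ✗
  (1.5, 1.5, 75°): beam 1 = 0.5774 ≠ 2.8868 ✗
  …
  (2.5, 3.5, 15°): r_1=2.8868, r_2=2.5882, r_3=5.0000, r_4=5.6940, r_5=1.7321, r_6=1.5529, r_7=1.7321 — all match ✓
Unique over the lattice → pose = (2.5, 3.5, 15°).

(x, y, θ) = (2.5, 3.5, 15°)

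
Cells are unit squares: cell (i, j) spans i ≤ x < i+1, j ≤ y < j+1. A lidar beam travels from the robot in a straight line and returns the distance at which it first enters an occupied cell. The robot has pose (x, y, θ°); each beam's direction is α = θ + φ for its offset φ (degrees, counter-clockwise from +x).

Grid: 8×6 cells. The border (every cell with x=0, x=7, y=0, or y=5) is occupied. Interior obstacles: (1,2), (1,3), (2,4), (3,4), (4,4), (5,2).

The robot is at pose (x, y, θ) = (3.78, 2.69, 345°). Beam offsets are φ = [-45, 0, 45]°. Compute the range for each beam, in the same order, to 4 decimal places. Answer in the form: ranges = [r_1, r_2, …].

ranges = [1.9514, 1.2630, 3.7181]

beam 1: φ=-45°, α=300°
  cosα=0.5000 sinα=-0.8660 | (3,2) | tMaxX 0.4400 tMaxY 0.7967 | tΔX 2.0000 tΔY 1.1547
    t=0.4400 [x] (4,2)
    t=0.7967 [y] (4,1)
    t=1.9514 [y] (4,0) — stop
  → r_1 = 1.9514
beam 2: φ=0°, α=345°
  cosα=0.9659 sinα=-0.2588 | (3,2) | tMaxX 0.2278 tMaxY 2.6660 | tΔX 1.0353 tΔY 3.8637
    t=0.2278 [x] (4,2)
    t=1.2630 [x] (5,2) — stop
  → r_2 = 1.2630
beam 3: φ=45°, α=30°
  cosα=0.8660 sinα=0.5000 | (3,2) | tMaxX 0.2540 tMaxY 0.6200 | tΔX 1.1547 tΔY 2.0000
    t=0.2540 [x] (4,2)
    t=0.6200 [y] (4,3)
    t=1.4087 [x] (5,3)
    t=2.5634 [x] (6,3)
    t=2.6200 [y] (6,4)
    t=3.7181 [x] (7,4) — stop
  → r_3 = 3.7181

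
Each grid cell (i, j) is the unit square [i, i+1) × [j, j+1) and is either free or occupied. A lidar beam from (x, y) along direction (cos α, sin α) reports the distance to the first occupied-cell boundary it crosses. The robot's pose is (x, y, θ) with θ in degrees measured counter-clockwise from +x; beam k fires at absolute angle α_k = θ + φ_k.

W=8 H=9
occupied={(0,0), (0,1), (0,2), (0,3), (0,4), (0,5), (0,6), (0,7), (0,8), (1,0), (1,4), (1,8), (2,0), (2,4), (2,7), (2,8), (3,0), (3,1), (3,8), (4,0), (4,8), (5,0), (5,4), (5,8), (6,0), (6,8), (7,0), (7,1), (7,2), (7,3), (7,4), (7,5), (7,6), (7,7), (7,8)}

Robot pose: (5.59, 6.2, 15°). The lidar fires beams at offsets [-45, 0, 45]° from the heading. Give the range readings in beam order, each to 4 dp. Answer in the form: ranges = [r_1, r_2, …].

beam 1: φ=-45°, α=330°
  d=(0.8660,-0.5000)  start (5,6)  tX=0.4734 tY=0.4000  stride 1/|dx|=1.1547 1/|dy|=2.0000
    cross y-line → (5,5), t=0.4000
    cross x-line → (6,5), t=0.4734
    cross x-line → (7,5), t=1.6281 (wall)
  → r_1 = 1.6281
beam 2: φ=0°, α=15°
  d=(0.9659,0.2588)  start (5,6)  tX=0.4245 tY=3.0910  stride 1/|dx|=1.0353 1/|dy|=3.8637
    cross x-line → (6,6), t=0.4245
    cross x-line → (7,6), t=1.4597 (wall)
  → r_2 = 1.4597
beam 3: φ=45°, α=60°
  d=(0.5000,0.8660)  start (5,6)  tX=0.8200 tY=0.9238  stride 1/|dx|=2.0000 1/|dy|=1.1547
    cross x-line → (6,6), t=0.8200
    cross y-line → (6,7), t=0.9238
    cross y-line → (6,8), t=2.0785 (wall)
  → r_3 = 2.0785

ranges = [1.6281, 1.4597, 2.0785]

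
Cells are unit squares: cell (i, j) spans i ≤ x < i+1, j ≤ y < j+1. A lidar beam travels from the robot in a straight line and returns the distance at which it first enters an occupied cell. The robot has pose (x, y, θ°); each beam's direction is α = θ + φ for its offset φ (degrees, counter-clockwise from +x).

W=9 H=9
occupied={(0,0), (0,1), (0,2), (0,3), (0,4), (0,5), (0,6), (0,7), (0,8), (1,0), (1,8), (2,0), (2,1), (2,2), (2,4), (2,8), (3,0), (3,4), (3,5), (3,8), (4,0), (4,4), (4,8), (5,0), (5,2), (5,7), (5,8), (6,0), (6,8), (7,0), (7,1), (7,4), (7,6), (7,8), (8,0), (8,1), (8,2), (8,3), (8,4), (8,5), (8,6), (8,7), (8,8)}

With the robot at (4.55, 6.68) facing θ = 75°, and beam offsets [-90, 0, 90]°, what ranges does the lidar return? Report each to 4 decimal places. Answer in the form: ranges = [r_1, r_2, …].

beam 1: φ=-90°, α=345°
  d=(0.9659,-0.2588)  start (4,6)  tX=0.4659 tY=2.6273  stride 1/|dx|=1.0353 1/|dy|=3.8637
    cross x-line → (5,6), t=0.4659
    cross x-line → (6,6), t=1.5012
    cross x-line → (7,6), t=2.5364 (wall)
  → r_1 = 2.5364
beam 2: φ=0°, α=75°
  d=(0.2588,0.9659)  start (4,6)  tX=1.7387 tY=0.3313  stride 1/|dx|=3.8637 1/|dy|=1.0353
    cross y-line → (4,7), t=0.3313
    cross y-line → (4,8), t=1.3666 (wall)
  → r_2 = 1.3666
beam 3: φ=90°, α=165°
  d=(-0.9659,0.2588)  start (4,6)  tX=0.5694 tY=1.2364  stride 1/|dx|=1.0353 1/|dy|=3.8637
    cross x-line → (3,6), t=0.5694
    cross y-line → (3,7), t=1.2364
    cross x-line → (2,7), t=1.6047
    cross x-line → (1,7), t=2.6400
    cross x-line → (0,7), t=3.6752 (wall)
  → r_3 = 3.6752

ranges = [2.5364, 1.3666, 3.6752]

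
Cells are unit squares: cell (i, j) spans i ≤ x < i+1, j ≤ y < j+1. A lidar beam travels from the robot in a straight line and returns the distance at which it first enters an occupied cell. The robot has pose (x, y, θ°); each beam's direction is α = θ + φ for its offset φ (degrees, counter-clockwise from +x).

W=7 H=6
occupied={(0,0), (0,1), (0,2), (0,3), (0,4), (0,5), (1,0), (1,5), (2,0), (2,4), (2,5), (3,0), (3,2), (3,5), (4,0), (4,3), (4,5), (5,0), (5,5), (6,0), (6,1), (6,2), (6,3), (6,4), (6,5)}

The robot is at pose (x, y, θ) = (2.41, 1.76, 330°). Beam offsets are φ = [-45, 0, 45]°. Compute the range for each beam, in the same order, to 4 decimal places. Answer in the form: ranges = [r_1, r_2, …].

ranges = [0.7868, 1.5200, 0.9273]

beam 1: φ=-45°, α=285°
  direction (0.2588, -0.9659); cell (2,1); t to first gridline: x 2.2796, y 0.7868 (then +3.8637 / +1.0353)
    (2,0) via y @ 0.7868  # hit
  → r_1 = 0.7868
beam 2: φ=0°, α=330°
  direction (0.8660, -0.5000); cell (2,1); t to first gridline: x 0.6813, y 1.5200 (then +1.1547 / +2.0000)
    (3,1) via x @ 0.6813
    (3,0) via y @ 1.5200  # hit
  → r_2 = 1.5200
beam 3: φ=45°, α=15°
  direction (0.9659, 0.2588); cell (2,1); t to first gridline: x 0.6108, y 0.9273 (then +1.0353 / +3.8637)
    (3,1) via x @ 0.6108
    (3,2) via y @ 0.9273  # hit
  → r_3 = 0.9273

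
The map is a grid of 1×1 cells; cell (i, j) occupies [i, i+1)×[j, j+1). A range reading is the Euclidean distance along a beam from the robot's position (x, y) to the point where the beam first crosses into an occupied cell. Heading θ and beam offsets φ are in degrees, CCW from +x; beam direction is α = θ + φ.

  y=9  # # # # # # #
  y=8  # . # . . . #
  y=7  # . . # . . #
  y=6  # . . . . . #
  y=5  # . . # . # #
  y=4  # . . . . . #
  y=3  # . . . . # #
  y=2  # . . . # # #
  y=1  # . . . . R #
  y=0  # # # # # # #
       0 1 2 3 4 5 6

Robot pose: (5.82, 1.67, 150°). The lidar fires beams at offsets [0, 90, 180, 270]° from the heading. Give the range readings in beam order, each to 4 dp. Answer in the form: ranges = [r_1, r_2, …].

ranges = [0.6600, 0.7736, 0.2078, 0.3600]

beam 1: φ=0°, α=150°
  dir = (cos 150°, sin 150°) = (-0.8660, 0.5000); from cell (5,1)
  next x-line at t=0.9469, next y-line at t=0.6600; Δt_x=1.1547, Δt_y=2.0000
    y: enter (5,2) at t=0.6600 ← occupied
  → r_1 = 0.6600
beam 2: φ=90°, α=240°
  dir = (cos 240°, sin 240°) = (-0.5000, -0.8660); from cell (5,1)
  next x-line at t=1.6400, next y-line at t=0.7736; Δt_x=2.0000, Δt_y=1.1547
    y: enter (5,0) at t=0.7736 ← occupied
  → r_2 = 0.7736
beam 3: φ=180°, α=330°
  dir = (cos 330°, sin 330°) = (0.8660, -0.5000); from cell (5,1)
  next x-line at t=0.2078, next y-line at t=1.3400; Δt_x=1.1547, Δt_y=2.0000
    x: enter (6,1) at t=0.2078 ← occupied
  → r_3 = 0.2078
beam 4: φ=270°, α=60°
  dir = (cos 60°, sin 60°) = (0.5000, 0.8660); from cell (5,1)
  next x-line at t=0.3600, next y-line at t=0.3811; Δt_x=2.0000, Δt_y=1.1547
    x: enter (6,1) at t=0.3600 ← occupied
  → r_4 = 0.3600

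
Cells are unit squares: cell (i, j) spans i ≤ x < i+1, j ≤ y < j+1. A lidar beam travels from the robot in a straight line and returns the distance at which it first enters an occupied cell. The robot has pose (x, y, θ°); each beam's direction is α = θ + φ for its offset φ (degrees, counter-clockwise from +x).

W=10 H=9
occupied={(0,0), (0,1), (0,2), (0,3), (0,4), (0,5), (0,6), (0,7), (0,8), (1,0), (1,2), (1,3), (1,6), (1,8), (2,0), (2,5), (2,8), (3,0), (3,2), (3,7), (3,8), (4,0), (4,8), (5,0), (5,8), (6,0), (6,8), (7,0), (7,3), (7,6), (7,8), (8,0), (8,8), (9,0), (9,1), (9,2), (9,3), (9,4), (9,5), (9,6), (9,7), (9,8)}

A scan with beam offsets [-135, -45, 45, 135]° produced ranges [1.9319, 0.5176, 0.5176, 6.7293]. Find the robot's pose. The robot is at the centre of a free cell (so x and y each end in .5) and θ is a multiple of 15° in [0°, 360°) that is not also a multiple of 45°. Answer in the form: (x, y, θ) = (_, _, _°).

(x, y, θ) = (4.5, 7.5, 150°)

The pose lattice has 48·16 = 768 candidates. Test each by forward raycasting.
  (7.5, 1.5, 150°): beam 1 = 1.5529 ≠ 1.9319 ✗
  (5.5, 7.5, 120°): beam 3 = 1.5529 ≠ 0.5176 ✗
  (8.5, 2.5, 120°): beam 1 = 0.5176 ≠ 1.9319 ✗
  (6.5, 7.5, 255°): beam 1 = 0.5774 ≠ 1.9319 ✗
  (2.5, 2.5, 300°): beam 1 = 0.5176 ≠ 1.9319 ✗
  …
  (4.5, 7.5, 150°): r_1=1.9319, r_2=0.5176, r_3=0.5176, r_4=6.7293 — all match ✓
No second candidate reproduces the full scan.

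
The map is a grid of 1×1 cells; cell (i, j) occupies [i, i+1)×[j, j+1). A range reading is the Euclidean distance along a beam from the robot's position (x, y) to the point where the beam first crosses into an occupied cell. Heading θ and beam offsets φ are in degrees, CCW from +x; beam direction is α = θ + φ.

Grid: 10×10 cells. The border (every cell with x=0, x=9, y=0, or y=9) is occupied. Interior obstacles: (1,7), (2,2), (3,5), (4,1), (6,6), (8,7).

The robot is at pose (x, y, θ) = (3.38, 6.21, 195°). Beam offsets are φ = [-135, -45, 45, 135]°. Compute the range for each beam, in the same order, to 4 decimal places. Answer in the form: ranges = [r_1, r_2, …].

beam 1: φ=-135°, α=60°
  dir = (cos 60°, sin 60°) = (0.5000, 0.8660); from cell (3,6)
  next x-line at t=1.2400, next y-line at t=0.9122; Δt_x=2.0000, Δt_y=1.1547
    y: enter (3,7) at t=0.9122
    x: enter (4,7) at t=1.2400
    y: enter (4,8) at t=2.0669
    y: enter (4,9) at t=3.2216 ← occupied
  → r_1 = 3.2216
beam 2: φ=-45°, α=150°
  dir = (cos 150°, sin 150°) = (-0.8660, 0.5000); from cell (3,6)
  next x-line at t=0.4388, next y-line at t=1.5800; Δt_x=1.1547, Δt_y=2.0000
    x: enter (2,6) at t=0.4388
    y: enter (2,7) at t=1.5800
    x: enter (1,7) at t=1.5935 ← occupied
  → r_2 = 1.5935
beam 3: φ=45°, α=240°
  dir = (cos 240°, sin 240°) = (-0.5000, -0.8660); from cell (3,6)
  next x-line at t=0.7600, next y-line at t=0.2425; Δt_x=2.0000, Δt_y=1.1547
    y: enter (3,5) at t=0.2425 ← occupied
  → r_3 = 0.2425
beam 4: φ=135°, α=330°
  dir = (cos 330°, sin 330°) = (0.8660, -0.5000); from cell (3,6)
  next x-line at t=0.7159, next y-line at t=0.4200; Δt_x=1.1547, Δt_y=2.0000
    y: enter (3,5) at t=0.4200 ← occupied
  → r_4 = 0.4200

ranges = [3.2216, 1.5935, 0.2425, 0.4200]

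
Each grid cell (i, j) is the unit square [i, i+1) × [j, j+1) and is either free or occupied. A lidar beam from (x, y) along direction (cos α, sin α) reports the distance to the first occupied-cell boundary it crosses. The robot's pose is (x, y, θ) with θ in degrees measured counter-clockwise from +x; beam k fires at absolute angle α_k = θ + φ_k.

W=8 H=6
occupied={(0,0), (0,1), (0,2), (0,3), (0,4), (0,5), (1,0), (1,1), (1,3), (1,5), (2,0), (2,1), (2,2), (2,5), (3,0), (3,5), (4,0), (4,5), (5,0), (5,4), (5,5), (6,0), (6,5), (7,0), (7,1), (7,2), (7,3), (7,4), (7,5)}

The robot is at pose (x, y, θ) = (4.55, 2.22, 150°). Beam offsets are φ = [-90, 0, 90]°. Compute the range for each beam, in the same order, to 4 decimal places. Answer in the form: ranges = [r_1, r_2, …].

beam 1: φ=-90°, α=60°
  cosα=0.5000 sinα=0.8660 | (4,2) | tMaxX 0.9000 tMaxY 0.9007 | tΔX 2.0000 tΔY 1.1547
    t=0.9000 [x] (5,2)
    t=0.9007 [y] (5,3)
    t=2.0554 [y] (5,4) — stop
  → r_1 = 2.0554
beam 2: φ=0°, α=150°
  cosα=-0.8660 sinα=0.5000 | (4,2) | tMaxX 0.6351 tMaxY 1.5600 | tΔX 1.1547 tΔY 2.0000
    t=0.6351 [x] (3,2)
    t=1.5600 [y] (3,3)
    t=1.7898 [x] (2,3)
    t=2.9445 [x] (1,3) — stop
  → r_2 = 2.9445
beam 3: φ=90°, α=240°
  cosα=-0.5000 sinα=-0.8660 | (4,2) | tMaxX 1.1000 tMaxY 0.2540 | tΔX 2.0000 tΔY 1.1547
    t=0.2540 [y] (4,1)
    t=1.1000 [x] (3,1)
    t=1.4087 [y] (3,0) — stop
  → r_3 = 1.4087

ranges = [2.0554, 2.9445, 1.4087]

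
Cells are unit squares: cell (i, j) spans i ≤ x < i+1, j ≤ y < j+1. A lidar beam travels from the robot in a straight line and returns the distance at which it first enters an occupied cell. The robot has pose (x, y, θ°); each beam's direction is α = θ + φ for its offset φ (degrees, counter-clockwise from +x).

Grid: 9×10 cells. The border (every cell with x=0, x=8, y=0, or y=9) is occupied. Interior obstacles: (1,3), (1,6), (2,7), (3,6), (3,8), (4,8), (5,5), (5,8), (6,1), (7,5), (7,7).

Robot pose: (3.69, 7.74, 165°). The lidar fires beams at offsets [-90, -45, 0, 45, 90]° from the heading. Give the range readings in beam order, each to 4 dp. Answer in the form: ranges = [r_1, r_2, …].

beam 1: φ=-90°, α=75°
  d=(0.2588,0.9659)  start (3,7)  tX=1.1977 tY=0.2692  stride 1/|dx|=3.8637 1/|dy|=1.0353
    cross y-line → (3,8), t=0.2692 (wall)
  → r_1 = 0.2692
beam 2: φ=-45°, α=120°
  d=(-0.5000,0.8660)  start (3,7)  tX=1.3800 tY=0.3002  stride 1/|dx|=2.0000 1/|dy|=1.1547
    cross y-line → (3,8), t=0.3002 (wall)
  → r_2 = 0.3002
beam 3: φ=0°, α=165°
  d=(-0.9659,0.2588)  start (3,7)  tX=0.7143 tY=1.0046  stride 1/|dx|=1.0353 1/|dy|=3.8637
    cross x-line → (2,7), t=0.7143 (wall)
  → r_3 = 0.7143
beam 4: φ=45°, α=210°
  d=(-0.8660,-0.5000)  start (3,7)  tX=0.7967 tY=1.4800  stride 1/|dx|=1.1547 1/|dy|=2.0000
    cross x-line → (2,7), t=0.7967 (wall)
  → r_4 = 0.7967
beam 5: φ=90°, α=255°
  d=(-0.2588,-0.9659)  start (3,7)  tX=2.6660 tY=0.7661  stride 1/|dx|=3.8637 1/|dy|=1.0353
    cross y-line → (3,6), t=0.7661 (wall)
  → r_5 = 0.7661

ranges = [0.2692, 0.3002, 0.7143, 0.7967, 0.7661]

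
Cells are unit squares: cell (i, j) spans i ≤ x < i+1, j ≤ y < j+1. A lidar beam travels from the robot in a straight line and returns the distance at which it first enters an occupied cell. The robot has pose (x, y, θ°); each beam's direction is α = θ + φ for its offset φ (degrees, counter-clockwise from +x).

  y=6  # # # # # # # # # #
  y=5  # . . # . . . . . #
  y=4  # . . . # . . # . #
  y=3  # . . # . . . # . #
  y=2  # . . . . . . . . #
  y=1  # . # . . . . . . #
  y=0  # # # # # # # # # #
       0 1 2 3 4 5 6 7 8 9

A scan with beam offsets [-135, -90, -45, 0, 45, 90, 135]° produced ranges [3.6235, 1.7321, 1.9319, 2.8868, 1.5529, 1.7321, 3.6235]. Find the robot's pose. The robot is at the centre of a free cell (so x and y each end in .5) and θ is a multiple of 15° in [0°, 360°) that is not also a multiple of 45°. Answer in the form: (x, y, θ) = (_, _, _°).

(x, y, θ) = (5.5, 2.5, 210°)

Enumerate (i+0.5, j+0.5, θ) over the 34 free cells and 16 admissible headings. For each, cast all 7 beams and compare to the given ranges.
  (8.5, 1.5, 150°): beam 1 = 0.5176 ≠ 3.6235 ✗
  (4.5, 5.5, 75°): beam 1 = 0.5774 ≠ 3.6235 ✗
  (5.5, 5.5, 210°): beam 1 = 0.5176 ≠ 3.6235 ✗
  (5.5, 4.5, 195°): beam 1 = 1.7321 ≠ 3.6235 ✗
  (1.5, 5.5, 150°): beam 1 = 1.5529 ≠ 3.6235 ✗
  …
  (5.5, 2.5, 210°): r_1=3.6235, r_2=1.7321, r_3=1.9319, r_4=2.8868, r_5=1.5529, r_6=1.7321, r_7=3.6235 — all match ✓
Unique over the lattice → pose = (5.5, 2.5, 210°).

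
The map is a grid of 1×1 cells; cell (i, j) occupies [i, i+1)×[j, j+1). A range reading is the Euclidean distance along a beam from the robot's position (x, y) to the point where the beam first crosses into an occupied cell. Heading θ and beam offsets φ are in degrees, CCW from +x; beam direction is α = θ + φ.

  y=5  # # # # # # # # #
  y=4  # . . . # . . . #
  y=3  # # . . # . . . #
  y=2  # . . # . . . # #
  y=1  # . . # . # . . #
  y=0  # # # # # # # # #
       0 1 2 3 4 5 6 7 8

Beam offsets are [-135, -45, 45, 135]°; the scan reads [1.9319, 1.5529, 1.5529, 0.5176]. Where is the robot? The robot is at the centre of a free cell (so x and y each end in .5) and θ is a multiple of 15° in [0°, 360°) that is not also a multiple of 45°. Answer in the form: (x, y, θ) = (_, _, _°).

(x, y, θ) = (2.5, 3.5, 60°)

The pose lattice has 21·16 = 336 candidates. Test each by forward raycasting.
  (2.5, 2.5, 165°): beam 1 = 0.5774 ≠ 1.9319 ✗
  (5.5, 4.5, 75°): beam 1 = 4.0415 ≠ 1.9319 ✗
  (1.5, 2.5, 210°): beam 1 = 0.5176 ≠ 1.9319 ✗
  (6.5, 4.5, 30°): beam 1 = 2.5882 ≠ 1.9319 ✗
  (5.5, 4.5, 195°): beam 1 = 0.5774 ≠ 1.9319 ✗
  …
  (2.5, 3.5, 60°): r_1=1.9319, r_2=1.5529, r_3=1.5529, r_4=0.5176 — all match ✓
Only this pose fits every beam.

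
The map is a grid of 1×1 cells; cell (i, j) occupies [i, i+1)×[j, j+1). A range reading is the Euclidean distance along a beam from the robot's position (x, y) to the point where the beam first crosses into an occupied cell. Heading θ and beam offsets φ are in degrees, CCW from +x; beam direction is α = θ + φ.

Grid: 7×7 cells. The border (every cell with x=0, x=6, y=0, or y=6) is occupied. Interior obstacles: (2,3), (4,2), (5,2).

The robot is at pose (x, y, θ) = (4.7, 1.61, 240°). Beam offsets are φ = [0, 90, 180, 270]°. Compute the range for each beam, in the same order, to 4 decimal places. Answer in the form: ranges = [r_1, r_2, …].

ranges = [0.7044, 1.2200, 0.4503, 0.7800]

beam 1: φ=0°, α=240°
  dir = (cos 240°, sin 240°) = (-0.5000, -0.8660); from cell (4,1)
  next x-line at t=1.4000, next y-line at t=0.7044; Δt_x=2.0000, Δt_y=1.1547
    y: enter (4,0) at t=0.7044 ← occupied
  → r_1 = 0.7044
beam 2: φ=90°, α=330°
  dir = (cos 330°, sin 330°) = (0.8660, -0.5000); from cell (4,1)
  next x-line at t=0.3464, next y-line at t=1.2200; Δt_x=1.1547, Δt_y=2.0000
    x: enter (5,1) at t=0.3464
    y: enter (5,0) at t=1.2200 ← occupied
  → r_2 = 1.2200
beam 3: φ=180°, α=60°
  dir = (cos 60°, sin 60°) = (0.5000, 0.8660); from cell (4,1)
  next x-line at t=0.6000, next y-line at t=0.4503; Δt_x=2.0000, Δt_y=1.1547
    y: enter (4,2) at t=0.4503 ← occupied
  → r_3 = 0.4503
beam 4: φ=270°, α=150°
  dir = (cos 150°, sin 150°) = (-0.8660, 0.5000); from cell (4,1)
  next x-line at t=0.8083, next y-line at t=0.7800; Δt_x=1.1547, Δt_y=2.0000
    y: enter (4,2) at t=0.7800 ← occupied
  → r_4 = 0.7800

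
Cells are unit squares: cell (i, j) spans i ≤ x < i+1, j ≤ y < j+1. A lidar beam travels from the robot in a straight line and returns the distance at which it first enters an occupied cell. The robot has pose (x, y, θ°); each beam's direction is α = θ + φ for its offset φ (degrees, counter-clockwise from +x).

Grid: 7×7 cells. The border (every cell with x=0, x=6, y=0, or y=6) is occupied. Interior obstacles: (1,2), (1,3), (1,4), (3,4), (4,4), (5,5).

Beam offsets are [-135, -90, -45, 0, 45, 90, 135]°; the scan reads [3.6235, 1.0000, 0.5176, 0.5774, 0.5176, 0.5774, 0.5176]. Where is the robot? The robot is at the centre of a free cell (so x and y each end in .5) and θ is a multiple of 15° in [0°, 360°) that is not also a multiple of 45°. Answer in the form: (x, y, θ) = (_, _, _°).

Enumerate (i+0.5, j+0.5, θ) over the 19 free cells and 16 admissible headings. For each, cast all 7 beams and compare to the given ranges.
  (4.5, 3.5, 105°): beam 1 = 1.7321 ≠ 3.6235 ✗
  (2.5, 2.5, 345°): beam 1 = 0.5774 ≠ 3.6235 ✗
  (1.5, 1.5, 120°): beam 1 = 1.9319 ≠ 3.6235 ✗
  …
  (5.5, 4.5, 30°): r_1=3.6235, r_2=1.0000, r_3=0.5176, r_4=0.5774, r_5=0.5176, r_6=0.5774, r_7=0.5176 — all match ✓
Unique over the lattice → pose = (5.5, 4.5, 30°).

(x, y, θ) = (5.5, 4.5, 30°)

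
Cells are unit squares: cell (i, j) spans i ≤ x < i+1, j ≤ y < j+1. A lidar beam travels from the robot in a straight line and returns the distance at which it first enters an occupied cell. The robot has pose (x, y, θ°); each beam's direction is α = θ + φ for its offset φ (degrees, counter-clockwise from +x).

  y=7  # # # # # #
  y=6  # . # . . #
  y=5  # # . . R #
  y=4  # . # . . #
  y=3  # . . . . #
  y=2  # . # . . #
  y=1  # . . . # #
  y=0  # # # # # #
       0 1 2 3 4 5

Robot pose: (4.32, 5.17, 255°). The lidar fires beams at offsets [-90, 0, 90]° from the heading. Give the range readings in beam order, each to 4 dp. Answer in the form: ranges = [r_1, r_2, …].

beam 1: φ=-90°, α=165°
  d=(-0.9659,0.2588)  start (4,5)  tX=0.3313 tY=3.2069  stride 1/|dx|=1.0353 1/|dy|=3.8637
    cross x-line → (3,5), t=0.3313
    cross x-line → (2,5), t=1.3666
    cross x-line → (1,5), t=2.4018 (wall)
  → r_1 = 2.4018
beam 2: φ=0°, α=255°
  d=(-0.2588,-0.9659)  start (4,5)  tX=1.2364 tY=0.1760  stride 1/|dx|=3.8637 1/|dy|=1.0353
    cross y-line → (4,4), t=0.1760
    cross y-line → (4,3), t=1.2113
    cross x-line → (3,3), t=1.2364
    cross y-line → (3,2), t=2.2465
    cross y-line → (3,1), t=3.2818
    cross y-line → (3,0), t=4.3171 (wall)
  → r_2 = 4.3171
beam 3: φ=90°, α=345°
  d=(0.9659,-0.2588)  start (4,5)  tX=0.7040 tY=0.6568  stride 1/|dx|=1.0353 1/|dy|=3.8637
    cross y-line → (4,4), t=0.6568
    cross x-line → (5,4), t=0.7040 (wall)
  → r_3 = 0.7040

ranges = [2.4018, 4.3171, 0.7040]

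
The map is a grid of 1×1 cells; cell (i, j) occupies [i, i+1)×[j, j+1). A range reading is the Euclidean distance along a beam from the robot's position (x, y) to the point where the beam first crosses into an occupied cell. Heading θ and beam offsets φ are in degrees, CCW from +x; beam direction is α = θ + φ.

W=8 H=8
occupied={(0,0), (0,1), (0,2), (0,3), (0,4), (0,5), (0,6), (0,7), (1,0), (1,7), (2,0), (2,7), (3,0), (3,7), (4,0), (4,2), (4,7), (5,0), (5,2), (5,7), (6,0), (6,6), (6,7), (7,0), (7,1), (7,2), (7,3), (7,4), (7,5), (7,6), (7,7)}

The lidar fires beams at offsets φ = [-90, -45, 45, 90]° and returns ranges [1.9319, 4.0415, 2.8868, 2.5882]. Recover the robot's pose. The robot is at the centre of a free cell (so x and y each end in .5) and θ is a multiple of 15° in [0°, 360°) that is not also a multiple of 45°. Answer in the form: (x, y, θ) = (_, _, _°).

(x, y, θ) = (3.5, 4.5, 15°)

The pose lattice has 33·16 = 528 candidates. Test each by forward raycasting.
  (1.5, 1.5, 120°): beam 1 = 2.8868 ≠ 1.9319 ✗
  (6.5, 5.5, 345°): beam 1 = 2.5882 ≠ 1.9319 ✗
  (4.5, 4.5, 330°): beam 1 = 4.0415 ≠ 1.9319 ✗
  …
  (3.5, 4.5, 15°): r_1=1.9319, r_2=4.0415, r_3=2.8868, r_4=2.5882 — all match ✓
No second candidate reproduces the full scan.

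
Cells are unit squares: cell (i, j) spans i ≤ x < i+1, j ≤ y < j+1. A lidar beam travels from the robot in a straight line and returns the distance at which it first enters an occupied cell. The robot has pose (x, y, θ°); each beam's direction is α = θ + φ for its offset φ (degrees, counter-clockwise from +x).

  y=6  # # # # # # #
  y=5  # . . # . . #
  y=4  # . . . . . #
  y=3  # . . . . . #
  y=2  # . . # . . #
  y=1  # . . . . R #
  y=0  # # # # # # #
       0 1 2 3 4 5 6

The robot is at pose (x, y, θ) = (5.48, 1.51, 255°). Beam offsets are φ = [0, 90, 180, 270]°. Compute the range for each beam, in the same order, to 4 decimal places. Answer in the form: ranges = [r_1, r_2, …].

ranges = [0.5280, 0.5383, 2.0091, 1.8932]

beam 1: φ=0°, α=255°
  dir = (cos 255°, sin 255°) = (-0.2588, -0.9659); from cell (5,1)
  next x-line at t=1.8546, next y-line at t=0.5280; Δt_x=3.8637, Δt_y=1.0353
    y: enter (5,0) at t=0.5280 ← occupied
  → r_1 = 0.5280
beam 2: φ=90°, α=345°
  dir = (cos 345°, sin 345°) = (0.9659, -0.2588); from cell (5,1)
  next x-line at t=0.5383, next y-line at t=1.9705; Δt_x=1.0353, Δt_y=3.8637
    x: enter (6,1) at t=0.5383 ← occupied
  → r_2 = 0.5383
beam 3: φ=180°, α=75°
  dir = (cos 75°, sin 75°) = (0.2588, 0.9659); from cell (5,1)
  next x-line at t=2.0091, next y-line at t=0.5073; Δt_x=3.8637, Δt_y=1.0353
    y: enter (5,2) at t=0.5073
    y: enter (5,3) at t=1.5426
    x: enter (6,3) at t=2.0091 ← occupied
  → r_3 = 2.0091
beam 4: φ=270°, α=165°
  dir = (cos 165°, sin 165°) = (-0.9659, 0.2588); from cell (5,1)
  next x-line at t=0.4969, next y-line at t=1.8932; Δt_x=1.0353, Δt_y=3.8637
    x: enter (4,1) at t=0.4969
    x: enter (3,1) at t=1.5322
    y: enter (3,2) at t=1.8932 ← occupied
  → r_4 = 1.8932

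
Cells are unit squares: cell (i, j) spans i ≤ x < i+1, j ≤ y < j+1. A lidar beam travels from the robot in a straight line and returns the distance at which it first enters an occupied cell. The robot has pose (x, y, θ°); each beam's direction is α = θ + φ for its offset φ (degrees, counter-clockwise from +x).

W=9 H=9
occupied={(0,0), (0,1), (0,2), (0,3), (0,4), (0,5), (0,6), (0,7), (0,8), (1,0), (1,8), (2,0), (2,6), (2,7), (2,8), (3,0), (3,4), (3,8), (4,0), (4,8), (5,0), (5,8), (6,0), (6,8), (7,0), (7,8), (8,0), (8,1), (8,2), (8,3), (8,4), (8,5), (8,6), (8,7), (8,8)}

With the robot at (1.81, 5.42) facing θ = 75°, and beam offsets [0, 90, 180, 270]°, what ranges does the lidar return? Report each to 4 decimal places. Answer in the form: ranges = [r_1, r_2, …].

beam 1: φ=0°, α=75°
  cosα=0.2588 sinα=0.9659 | (1,5) | tMaxX 0.7341 tMaxY 0.6005 | tΔX 3.8637 tΔY 1.0353
    t=0.6005 [y] (1,6)
    t=0.7341 [x] (2,6) — stop
  → r_1 = 0.7341
beam 2: φ=90°, α=165°
  cosα=-0.9659 sinα=0.2588 | (1,5) | tMaxX 0.8386 tMaxY 2.2409 | tΔX 1.0353 tΔY 3.8637
    t=0.8386 [x] (0,5) — stop
  → r_2 = 0.8386
beam 3: φ=180°, α=255°
  cosα=-0.2588 sinα=-0.9659 | (1,5) | tMaxX 3.1296 tMaxY 0.4348 | tΔX 3.8637 tΔY 1.0353
    t=0.4348 [y] (1,4)
    t=1.4701 [y] (1,3)
    t=2.5054 [y] (1,2)
    t=3.1296 [x] (0,2) — stop
  → r_3 = 3.1296
beam 4: φ=270°, α=345°
  cosα=0.9659 sinα=-0.2588 | (1,5) | tMaxX 0.1967 tMaxY 1.6228 | tΔX 1.0353 tΔY 3.8637
    t=0.1967 [x] (2,5)
    t=1.2320 [x] (3,5)
    t=1.6228 [y] (3,4) — stop
  → r_4 = 1.6228

ranges = [0.7341, 0.8386, 3.1296, 1.6228]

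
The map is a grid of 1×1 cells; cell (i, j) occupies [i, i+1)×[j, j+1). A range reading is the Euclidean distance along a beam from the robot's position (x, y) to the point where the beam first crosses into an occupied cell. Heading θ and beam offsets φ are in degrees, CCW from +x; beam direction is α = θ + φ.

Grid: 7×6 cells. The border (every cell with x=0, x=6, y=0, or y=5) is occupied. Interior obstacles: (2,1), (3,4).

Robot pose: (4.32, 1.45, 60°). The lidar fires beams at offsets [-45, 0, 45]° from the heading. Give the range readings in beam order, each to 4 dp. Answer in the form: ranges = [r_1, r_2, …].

ranges = [1.7393, 3.3600, 2.6400]

beam 1: φ=-45°, α=15°
  dir = (cos 15°, sin 15°) = (0.9659, 0.2588); from cell (4,1)
  next x-line at t=0.7040, next y-line at t=2.1250; Δt_x=1.0353, Δt_y=3.8637
    x: enter (5,1) at t=0.7040
    x: enter (6,1) at t=1.7393 ← occupied
  → r_1 = 1.7393
beam 2: φ=0°, α=60°
  dir = (cos 60°, sin 60°) = (0.5000, 0.8660); from cell (4,1)
  next x-line at t=1.3600, next y-line at t=0.6351; Δt_x=2.0000, Δt_y=1.1547
    y: enter (4,2) at t=0.6351
    x: enter (5,2) at t=1.3600
    y: enter (5,3) at t=1.7898
    y: enter (5,4) at t=2.9445
    x: enter (6,4) at t=3.3600 ← occupied
  → r_2 = 3.3600
beam 3: φ=45°, α=105°
  dir = (cos 105°, sin 105°) = (-0.2588, 0.9659); from cell (4,1)
  next x-line at t=1.2364, next y-line at t=0.5694; Δt_x=3.8637, Δt_y=1.0353
    y: enter (4,2) at t=0.5694
    x: enter (3,2) at t=1.2364
    y: enter (3,3) at t=1.6047
    y: enter (3,4) at t=2.6400 ← occupied
  → r_3 = 2.6400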